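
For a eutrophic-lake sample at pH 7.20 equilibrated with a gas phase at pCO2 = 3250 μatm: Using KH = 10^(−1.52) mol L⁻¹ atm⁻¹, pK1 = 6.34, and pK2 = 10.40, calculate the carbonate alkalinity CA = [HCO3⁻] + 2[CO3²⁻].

[CO2*] = KH · pCO2 = 10^(−1.52) × 3250×10^-6 = 9.815×10^-5 mol/L
α₀ = 1/(1 + K1/[H⁺] + K1K2/[H⁺]²) = 1/(1 + 10^+0.86 + 10^-2.34) = 0.1212
DIC = [CO2*]/α₀ = 9.815×10^-5 / 0.1212 = 0.8096 mmol/L
CA = (α₁ + 2α₂)·DIC = (0.8782 + 2×0.0005541) × 0.8096 = 0.712 mmol/L

CA = 0.712 mmol/L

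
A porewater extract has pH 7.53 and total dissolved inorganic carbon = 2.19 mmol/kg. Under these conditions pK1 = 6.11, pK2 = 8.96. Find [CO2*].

[CO2*] = 0.0774 mmol/kg

α₀ = 1 / (1 + K1/[H⁺] + K1K2/[H⁺]²) = 1 / (1 + 10^+1.42 + 10^-0.01)
   = 1 / (1 + 26.303 + 0.97724) = 1/28.280 = 0.03536
[CO2*] = α₀ × DIC = 0.03536 × 2.19 = 0.0774 mmol/kg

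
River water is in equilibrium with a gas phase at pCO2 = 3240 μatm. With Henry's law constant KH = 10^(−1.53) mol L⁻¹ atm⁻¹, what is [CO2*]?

KH = 10^(−1.53) = 2.951×10^-2 mol L⁻¹ atm⁻¹
[CO2*] = KH · pCO2 = 2.951×10^-2 × 3240×10^-6 atm = 9.56×10^-5 mol/L

[CO2*] = 95.6 μmol/L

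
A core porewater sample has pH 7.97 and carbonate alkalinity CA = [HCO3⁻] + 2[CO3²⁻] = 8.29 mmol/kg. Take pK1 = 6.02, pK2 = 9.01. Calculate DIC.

CA = [HCO3⁻] + 2[CO3²⁻] = (α₁ + 2α₂)·DIC
At pH 7.97: [H⁺]/K1 = 10^-1.95 = 0.011220, K2/[H⁺] = 10^-1.04 = 0.091201
α₁ = 1/(1 + 0.011220 + 0.091201) = 1/1.1024 = 0.9071; α₂ = α₁·K2/[H⁺] = 0.08273
α₁ + 2α₂ = 1.0726
DIC = CA / (α₁ + 2α₂) = 8.29 / 1.0726 = 7.73 mmol/kg

DIC = 7.73 mmol/kg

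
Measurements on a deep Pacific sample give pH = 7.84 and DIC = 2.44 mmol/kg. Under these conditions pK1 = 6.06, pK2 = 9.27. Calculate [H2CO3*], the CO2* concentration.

α₀ = 1 / (1 + K1/[H⁺] + K1K2/[H⁺]²) = 1 / (1 + 10^+1.78 + 10^+0.35)
   = 1 / (1 + 60.256 + 2.2387) = 1/63.495 = 0.01575
[CO2*] = α₀ × DIC = 0.01575 × 2.44 = 0.0384 mmol/kg

[CO2*] = 0.0384 mmol/kg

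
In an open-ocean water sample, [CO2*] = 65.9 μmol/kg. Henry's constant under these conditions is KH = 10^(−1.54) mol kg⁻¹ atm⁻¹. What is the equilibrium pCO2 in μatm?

KH = 10^(−1.54) = 2.884×10^-2 mol kg⁻¹ atm⁻¹
pCO2 = [CO2*]/KH = 65.9×10^-6 / 2.884×10^-2 = 2.28×10^-3 atm = 2280 μatm

pCO2 = 2280 μatm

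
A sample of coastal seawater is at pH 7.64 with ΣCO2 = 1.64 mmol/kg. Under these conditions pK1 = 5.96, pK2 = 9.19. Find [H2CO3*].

α₀ = 1 / (1 + K1/[H⁺] + K1K2/[H⁺]²) = 1 / (1 + 10^+1.68 + 10^+0.13)
   = 1 / (1 + 47.863 + 1.3490) = 1/50.212 = 0.01992
[CO2*] = α₀ × DIC = 0.01992 × 1.64 = 0.0327 mmol/kg

[CO2*] = 0.0327 mmol/kg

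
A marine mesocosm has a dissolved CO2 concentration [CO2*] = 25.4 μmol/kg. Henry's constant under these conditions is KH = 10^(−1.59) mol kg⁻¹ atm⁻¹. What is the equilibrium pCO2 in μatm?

KH = 10^(−1.59) = 2.570×10^-2 mol kg⁻¹ atm⁻¹
pCO2 = [CO2*]/KH = 25.4×10^-6 / 2.570×10^-2 = 9.88×10^-4 atm = 988 μatm

pCO2 = 988 μatm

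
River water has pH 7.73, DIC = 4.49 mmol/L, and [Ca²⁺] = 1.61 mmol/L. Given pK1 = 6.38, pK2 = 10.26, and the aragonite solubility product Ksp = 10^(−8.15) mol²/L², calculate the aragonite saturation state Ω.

Ω = 2.88

α₂ = 1 / (1 + [H⁺]/K2 + [H⁺]²/(K1K2)) = 1 / (1 + 10^+2.53 + 10^+1.18)
   = 1 / (1 + 338.84 + 15.136) = 1/354.98 = 0.002817
[CO3²⁻] = α₂ × DIC = 0.002817 × 4.49 = 0.01265 mmol/L = 12.65 μmol/L
Ksp = 10^(−8.15) = 7.079×10^-9
Ω = [Ca²⁺][CO3²⁻]/Ksp = (1.61×10^-3)(1.265×10^-5) / 7.079×10^-9 = 2.88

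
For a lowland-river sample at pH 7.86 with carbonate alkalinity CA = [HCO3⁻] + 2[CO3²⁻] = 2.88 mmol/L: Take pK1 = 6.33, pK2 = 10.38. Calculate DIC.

DIC = 2.96 mmol/L

CA = [HCO3⁻] + 2[CO3²⁻] = (α₁ + 2α₂)·DIC
At pH 7.86: [H⁺]/K1 = 10^-1.53 = 0.029512, K2/[H⁺] = 10^-2.52 = 0.0030200
α₁ = 1/(1 + 0.029512 + 0.0030200) = 1/1.0325 = 0.9685; α₂ = α₁·K2/[H⁺] = 0.002925
α₁ + 2α₂ = 0.9743
DIC = CA / (α₁ + 2α₂) = 2.88 / 0.9743 = 2.96 mmol/L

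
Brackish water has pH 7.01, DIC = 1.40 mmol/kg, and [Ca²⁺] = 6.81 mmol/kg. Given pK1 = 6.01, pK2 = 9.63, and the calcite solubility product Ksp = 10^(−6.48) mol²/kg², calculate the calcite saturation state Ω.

α₂ = 1 / (1 + [H⁺]/K2 + [H⁺]²/(K1K2)) = 1 / (1 + 10^+2.62 + 10^+1.62)
   = 1 / (1 + 416.87 + 41.687) = 1/459.56 = 0.002176
[CO3²⁻] = α₂ × DIC = 0.002176 × 1.40 = 0.003046 mmol/kg = 3.046 μmol/kg
Ksp = 10^(−6.48) = 3.311×10^-7
Ω = [Ca²⁺][CO3²⁻]/Ksp = (6.81×10^-3)(3.046×10^-6) / 3.311×10^-7 = 0.0627

Ω = 0.0627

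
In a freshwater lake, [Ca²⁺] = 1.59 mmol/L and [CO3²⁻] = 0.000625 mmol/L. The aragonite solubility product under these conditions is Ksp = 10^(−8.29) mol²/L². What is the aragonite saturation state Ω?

Ω = 0.194

Ksp = 10^(−8.29) = 5.129×10^-9
Ω = [Ca²⁺][CO3²⁻]/Ksp = (1.59×10^-3)(0.000625×10^-3) / 5.129×10^-9 = 0.194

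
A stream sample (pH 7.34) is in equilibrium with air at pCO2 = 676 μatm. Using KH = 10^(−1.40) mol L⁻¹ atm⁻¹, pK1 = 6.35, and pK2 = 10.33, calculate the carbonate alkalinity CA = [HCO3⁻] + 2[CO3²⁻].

[CO2*] = KH · pCO2 = 10^(−1.40) × 676×10^-6 = 2.691×10^-5 mol/L
α₀ = 1/(1 + K1/[H⁺] + K1K2/[H⁺]²) = 1/(1 + 10^+0.99 + 10^-2.00) = 0.09274
DIC = [CO2*]/α₀ = 2.691×10^-5 / 0.09274 = 0.2902 mmol/L
CA = (α₁ + 2α₂)·DIC = (0.9063 + 2×0.0009274) × 0.2902 = 0.264 mmol/L

CA = 0.264 mmol/L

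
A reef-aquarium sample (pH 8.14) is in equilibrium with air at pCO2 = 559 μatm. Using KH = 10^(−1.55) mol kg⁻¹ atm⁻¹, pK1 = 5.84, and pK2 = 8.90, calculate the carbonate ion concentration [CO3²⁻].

[CO3²⁻] = 0.546 mmol/kg

[CO2*] = KH · pCO2 = 10^(−1.55) × 559×10^-6 = 1.575×10^-5 mol/kg
α₀ = 1/(1 + K1/[H⁺] + K1K2/[H⁺]²) = 1/(1 + 10^+2.30 + 10^+1.54) = 0.004252
DIC = [CO2*]/α₀ = 1.575×10^-5 / 0.004252 = 3.706 mmol/kg
[CO3²⁻] = α₂·DIC; α₂ = 0.1474, so [CO3²⁻] = 0.1474 × 3.706 = 0.546 mmol/kg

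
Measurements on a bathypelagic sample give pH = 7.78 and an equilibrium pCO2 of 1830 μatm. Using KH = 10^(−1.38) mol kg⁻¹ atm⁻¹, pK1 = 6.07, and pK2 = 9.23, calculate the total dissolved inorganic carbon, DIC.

[CO2*] = KH · pCO2 = 10^(−1.38) × 1830×10^-6 = 7.629×10^-5 mol/kg
α₀ = 1/(1 + K1/[H⁺] + K1K2/[H⁺]²) = 1/(1 + 10^+1.71 + 10^+0.26) = 0.01848
DIC = [CO2*]/α₀ = 7.629×10^-5 / 0.01848 = 4.13 mmol/kg

DIC = 4.13 mmol/kg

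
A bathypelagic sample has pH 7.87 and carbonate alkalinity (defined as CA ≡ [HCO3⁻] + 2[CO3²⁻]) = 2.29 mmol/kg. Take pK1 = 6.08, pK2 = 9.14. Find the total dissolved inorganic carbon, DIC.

DIC = 2.21 mmol/kg

CA = [HCO3⁻] + 2[CO3²⁻] = (α₁ + 2α₂)·DIC
At pH 7.87: [H⁺]/K1 = 10^-1.79 = 0.016218, K2/[H⁺] = 10^-1.27 = 0.053703
α₁ = 1/(1 + 0.016218 + 0.053703) = 1/1.0699 = 0.9346; α₂ = α₁·K2/[H⁺] = 0.05019
α₁ + 2α₂ = 1.0350
DIC = CA / (α₁ + 2α₂) = 2.29 / 1.0350 = 2.21 mmol/kg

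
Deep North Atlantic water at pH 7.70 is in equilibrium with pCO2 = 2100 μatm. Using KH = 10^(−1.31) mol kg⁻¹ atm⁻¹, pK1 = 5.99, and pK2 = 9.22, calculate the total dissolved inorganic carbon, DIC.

DIC = 5.54 mmol/kg

[CO2*] = KH · pCO2 = 10^(−1.31) × 2100×10^-6 = 1.029×10^-4 mol/kg
α₀ = 1/(1 + K1/[H⁺] + K1K2/[H⁺]²) = 1/(1 + 10^+1.71 + 10^+0.19) = 0.01858
DIC = [CO2*]/α₀ = 1.029×10^-4 / 0.01858 = 5.54 mmol/kg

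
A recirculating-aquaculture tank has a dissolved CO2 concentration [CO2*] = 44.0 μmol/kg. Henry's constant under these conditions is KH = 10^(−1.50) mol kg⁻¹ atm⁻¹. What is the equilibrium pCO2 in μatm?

pCO2 = 1390 μatm

KH = 10^(−1.50) = 3.162×10^-2 mol kg⁻¹ atm⁻¹
pCO2 = [CO2*]/KH = 44.0×10^-6 / 3.162×10^-2 = 1.39×10^-3 atm = 1390 μatm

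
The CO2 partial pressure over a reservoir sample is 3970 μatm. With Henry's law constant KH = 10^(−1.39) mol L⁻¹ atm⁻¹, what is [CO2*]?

[CO2*] = 162 μmol/L

KH = 10^(−1.39) = 4.074×10^-2 mol L⁻¹ atm⁻¹
[CO2*] = KH · pCO2 = 4.074×10^-2 × 3970×10^-6 atm = 1.62×10^-4 mol/L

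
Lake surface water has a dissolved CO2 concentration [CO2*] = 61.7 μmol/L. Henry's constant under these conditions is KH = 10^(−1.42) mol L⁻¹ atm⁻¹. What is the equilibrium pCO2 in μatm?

pCO2 = 1620 μatm

KH = 10^(−1.42) = 3.802×10^-2 mol L⁻¹ atm⁻¹
pCO2 = [CO2*]/KH = 61.7×10^-6 / 3.802×10^-2 = 1.62×10^-3 atm = 1620 μatm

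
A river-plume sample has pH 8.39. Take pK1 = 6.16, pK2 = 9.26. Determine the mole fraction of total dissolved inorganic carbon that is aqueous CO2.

α₀ = 1 / (1 + K1/[H⁺] + K1K2/[H⁺]²) = 1 / (1 + 10^+2.23 + 10^+1.36)
   = 1 / (1 + 169.82 + 22.909) = 1/193.73 = 0.005162

α₀ = 0.00516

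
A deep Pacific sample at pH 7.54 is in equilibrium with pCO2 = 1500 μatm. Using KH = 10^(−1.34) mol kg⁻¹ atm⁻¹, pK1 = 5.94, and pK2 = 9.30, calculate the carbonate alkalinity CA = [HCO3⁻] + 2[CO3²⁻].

CA = 2.82 mmol/kg

[CO2*] = KH · pCO2 = 10^(−1.34) × 1500×10^-6 = 6.856×10^-5 mol/kg
α₀ = 1/(1 + K1/[H⁺] + K1K2/[H⁺]²) = 1/(1 + 10^+1.60 + 10^-0.16) = 0.02409
DIC = [CO2*]/α₀ = 6.856×10^-5 / 0.02409 = 2.846 mmol/kg
CA = (α₁ + 2α₂)·DIC = (0.9592 + 2×0.01667) × 2.846 = 2.82 mmol/kg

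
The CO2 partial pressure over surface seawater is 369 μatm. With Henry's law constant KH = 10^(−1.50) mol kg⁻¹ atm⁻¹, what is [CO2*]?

[CO2*] = 11.7 μmol/kg

KH = 10^(−1.50) = 3.162×10^-2 mol kg⁻¹ atm⁻¹
[CO2*] = KH · pCO2 = 3.162×10^-2 × 369×10^-6 atm = 1.17×10^-5 mol/kg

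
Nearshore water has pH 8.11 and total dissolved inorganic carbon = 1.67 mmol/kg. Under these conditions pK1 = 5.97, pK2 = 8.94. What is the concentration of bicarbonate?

[HCO3⁻] = 1.45 mmol/kg

α₁ = 1 / (1 + [H⁺]/K1 + K2/[H⁺]) = 1 / (1 + 10^-2.14 + 10^-0.83)
   = 1 / (1 + 0.0072444 + 0.14791) = 1/1.1552 = 0.8657
[HCO3⁻] = α₁ × DIC = 0.8657 × 1.67 = 1.45 mmol/kg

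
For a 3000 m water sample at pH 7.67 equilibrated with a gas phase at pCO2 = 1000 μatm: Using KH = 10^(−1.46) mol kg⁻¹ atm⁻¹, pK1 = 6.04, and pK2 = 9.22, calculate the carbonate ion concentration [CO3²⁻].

[CO3²⁻] = 0.0417 mmol/kg

[CO2*] = KH · pCO2 = 10^(−1.46) × 1000×10^-6 = 3.467×10^-5 mol/kg
α₀ = 1/(1 + K1/[H⁺] + K1K2/[H⁺]²) = 1/(1 + 10^+1.63 + 10^+0.08) = 0.02229
DIC = [CO2*]/α₀ = 3.467×10^-5 / 0.02229 = 1.555 mmol/kg
[CO3²⁻] = α₂·DIC; α₂ = 0.02680, so [CO3²⁻] = 0.02680 × 1.555 = 0.0417 mmol/kg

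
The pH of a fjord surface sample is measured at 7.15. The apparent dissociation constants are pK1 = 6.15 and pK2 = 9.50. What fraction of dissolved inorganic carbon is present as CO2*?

α₀ = 1 / (1 + K1/[H⁺] + K1K2/[H⁺]²) = 1 / (1 + 10^+1.00 + 10^-1.35)
   = 1 / (1 + 10.000 + 0.044668) = 1/11.045 = 0.09054

α₀ = 0.0905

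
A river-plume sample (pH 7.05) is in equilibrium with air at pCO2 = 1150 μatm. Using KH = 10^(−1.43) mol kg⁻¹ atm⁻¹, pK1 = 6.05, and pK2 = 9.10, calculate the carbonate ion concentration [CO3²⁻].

[CO2*] = KH · pCO2 = 10^(−1.43) × 1150×10^-6 = 4.273×10^-5 mol/kg
α₀ = 1/(1 + K1/[H⁺] + K1K2/[H⁺]²) = 1/(1 + 10^+1.00 + 10^-1.05) = 0.09018
DIC = [CO2*]/α₀ = 4.273×10^-5 / 0.09018 = 0.4738 mmol/kg
[CO3²⁻] = α₂·DIC; α₂ = 0.008037, so [CO3²⁻] = 0.008037 × 0.4738 = 0.00381 mmol/kg = 3.81 μmol/kg

[CO3²⁻] = 3.81 μmol/kg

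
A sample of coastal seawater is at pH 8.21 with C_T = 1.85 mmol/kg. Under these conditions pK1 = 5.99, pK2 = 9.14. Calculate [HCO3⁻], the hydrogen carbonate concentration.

[HCO3⁻] = 1.65 mmol/kg

α₁ = 1 / (1 + [H⁺]/K1 + K2/[H⁺]) = 1 / (1 + 10^-2.22 + 10^-0.93)
   = 1 / (1 + 0.0060256 + 0.11749) = 1/1.1235 = 0.8901
[HCO3⁻] = α₁ × DIC = 0.8901 × 1.85 = 1.65 mmol/kg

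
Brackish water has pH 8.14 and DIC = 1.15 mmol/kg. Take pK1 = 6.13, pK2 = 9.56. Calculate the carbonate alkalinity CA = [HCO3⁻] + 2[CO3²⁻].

CA = 1.18 mmol/kg

CA = [HCO3⁻] + 2[CO3²⁻] = (α₁ + 2α₂)·DIC
At pH 8.14: [H⁺]/K1 = 10^-2.01 = 0.0097724, K2/[H⁺] = 10^-1.42 = 0.038019
α₁ = 1/(1 + 0.0097724 + 0.038019) = 1/1.0478 = 0.9544; α₂ = α₁·K2/[H⁺] = 0.03628
α₁ + 2α₂ = 1.0270
CA = 1.0270 × 1.15 = 1.18 mmol/kg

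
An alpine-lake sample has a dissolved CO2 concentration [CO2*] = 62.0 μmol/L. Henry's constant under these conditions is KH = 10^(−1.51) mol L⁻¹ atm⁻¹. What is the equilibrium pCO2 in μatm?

KH = 10^(−1.51) = 3.090×10^-2 mol L⁻¹ atm⁻¹
pCO2 = [CO2*]/KH = 62.0×10^-6 / 3.090×10^-2 = 2.01×10^-3 atm = 2010 μatm

pCO2 = 2010 μatm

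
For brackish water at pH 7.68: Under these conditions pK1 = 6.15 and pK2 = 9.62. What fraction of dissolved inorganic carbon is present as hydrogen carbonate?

α₁ = 0.961

α₁ = 1 / (1 + [H⁺]/K1 + K2/[H⁺]) = 1 / (1 + 10^-1.53 + 10^-1.94)
   = 1 / (1 + 0.029512 + 0.011482) = 1/1.0410 = 0.9606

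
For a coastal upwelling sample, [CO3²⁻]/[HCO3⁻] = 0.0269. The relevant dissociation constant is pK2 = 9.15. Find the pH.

From K2 = [H⁺][CO3²⁻]/[HCO3⁻]:  pH = pK2 + log₁₀([CO3²⁻]/[HCO3⁻])
log₁₀(0.0269) = -1.570
pH = 9.15 + (-1.570) = 7.58

pH = 7.58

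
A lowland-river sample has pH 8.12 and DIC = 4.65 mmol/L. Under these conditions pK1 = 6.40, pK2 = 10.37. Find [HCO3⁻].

[HCO3⁻] = 4.54 mmol/L

α₁ = 1 / (1 + [H⁺]/K1 + K2/[H⁺]) = 1 / (1 + 10^-1.72 + 10^-2.25)
   = 1 / (1 + 0.019055 + 0.0056234) = 1/1.0247 = 0.9759
[HCO3⁻] = α₁ × DIC = 0.9759 × 4.65 = 4.54 mmol/L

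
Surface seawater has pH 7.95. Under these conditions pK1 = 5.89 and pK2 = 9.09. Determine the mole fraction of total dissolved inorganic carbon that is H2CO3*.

α₀ = 1 / (1 + K1/[H⁺] + K1K2/[H⁺]²) = 1 / (1 + 10^+2.06 + 10^+0.92)
   = 1 / (1 + 114.82 + 8.3176) = 1/124.13 = 0.008056

α₀ = 0.00806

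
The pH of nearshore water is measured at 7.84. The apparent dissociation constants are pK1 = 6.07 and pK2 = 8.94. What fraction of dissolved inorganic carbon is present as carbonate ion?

α₂ = 0.0724

α₂ = 1 / (1 + [H⁺]/K2 + [H⁺]²/(K1K2)) = 1 / (1 + 10^+1.10 + 10^-0.67)
   = 1 / (1 + 12.589 + 0.21380) = 1/13.803 = 0.07245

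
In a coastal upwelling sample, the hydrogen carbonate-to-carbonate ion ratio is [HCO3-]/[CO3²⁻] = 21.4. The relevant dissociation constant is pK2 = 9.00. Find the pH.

pH = 7.67

From K2 = [H⁺][CO3²⁻]/[HCO3-]:  pH = pK2 − log₁₀([HCO3-]/[CO3²⁻])
log₁₀(21.4) = +1.330
pH = 9.00 − (+1.330) = 7.67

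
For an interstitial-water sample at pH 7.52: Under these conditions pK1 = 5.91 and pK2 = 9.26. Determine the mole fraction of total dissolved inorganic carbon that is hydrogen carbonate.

α₁ = 1 / (1 + [H⁺]/K1 + K2/[H⁺]) = 1 / (1 + 10^-1.61 + 10^-1.74)
   = 1 / (1 + 0.024547 + 0.018197) = 1/1.0427 = 0.9590

α₁ = 0.959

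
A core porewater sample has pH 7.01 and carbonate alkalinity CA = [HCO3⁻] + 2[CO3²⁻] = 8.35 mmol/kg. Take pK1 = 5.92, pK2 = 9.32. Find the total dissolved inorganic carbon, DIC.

CA = [HCO3⁻] + 2[CO3²⁻] = (α₁ + 2α₂)·DIC
At pH 7.01: [H⁺]/K1 = 10^-1.09 = 0.081283, K2/[H⁺] = 10^-2.31 = 0.0048978
α₁ = 1/(1 + 0.081283 + 0.0048978) = 1/1.0862 = 0.9207; α₂ = α₁·K2/[H⁺] = 0.004509
α₁ + 2α₂ = 0.9297
DIC = CA / (α₁ + 2α₂) = 8.35 / 0.9297 = 8.98 mmol/kg

DIC = 8.98 mmol/kg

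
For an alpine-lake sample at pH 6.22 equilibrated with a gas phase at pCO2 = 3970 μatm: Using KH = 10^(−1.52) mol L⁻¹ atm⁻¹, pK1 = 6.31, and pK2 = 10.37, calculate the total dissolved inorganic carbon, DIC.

DIC = 0.217 mmol/L

[CO2*] = KH · pCO2 = 10^(−1.52) × 3970×10^-6 = 1.199×10^-4 mol/L
α₀ = 1/(1 + K1/[H⁺] + K1K2/[H⁺]²) = 1/(1 + 10^-0.09 + 10^-4.24) = 0.5516
DIC = [CO2*]/α₀ = 1.199×10^-4 / 0.5516 = 0.217 mmol/L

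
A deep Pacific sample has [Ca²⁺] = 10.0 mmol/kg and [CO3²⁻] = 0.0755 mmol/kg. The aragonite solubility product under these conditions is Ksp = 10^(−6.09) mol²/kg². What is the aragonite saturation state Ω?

Ksp = 10^(−6.09) = 8.128×10^-7
Ω = [Ca²⁺][CO3²⁻]/Ksp = (10.0×10^-3)(0.0755×10^-3) / 8.128×10^-7 = 0.929

Ω = 0.929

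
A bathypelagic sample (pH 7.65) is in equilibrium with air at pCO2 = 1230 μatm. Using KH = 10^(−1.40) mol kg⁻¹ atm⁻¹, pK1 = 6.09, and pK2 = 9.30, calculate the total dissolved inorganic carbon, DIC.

DIC = 1.87 mmol/kg

[CO2*] = KH · pCO2 = 10^(−1.40) × 1230×10^-6 = 4.897×10^-5 mol/kg
α₀ = 1/(1 + K1/[H⁺] + K1K2/[H⁺]²) = 1/(1 + 10^+1.56 + 10^-0.09) = 0.02623
DIC = [CO2*]/α₀ = 4.897×10^-5 / 0.02623 = 1.87 mmol/kg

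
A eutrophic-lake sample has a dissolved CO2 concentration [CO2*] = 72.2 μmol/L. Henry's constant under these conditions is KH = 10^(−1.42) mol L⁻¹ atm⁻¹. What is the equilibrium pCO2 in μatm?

KH = 10^(−1.42) = 3.802×10^-2 mol L⁻¹ atm⁻¹
pCO2 = [CO2*]/KH = 72.2×10^-6 / 3.802×10^-2 = 1.90×10^-3 atm = 1900 μatm

pCO2 = 1900 μatm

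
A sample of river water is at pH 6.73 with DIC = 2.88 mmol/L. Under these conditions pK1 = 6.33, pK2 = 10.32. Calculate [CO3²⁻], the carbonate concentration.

α₂ = 1 / (1 + [H⁺]/K2 + [H⁺]²/(K1K2)) = 1 / (1 + 10^+3.59 + 10^+3.19)
   = 1 / (1 + 3890.5 + 1548.8) = 1/5440.3 = 0.0001838
[CO3²⁻] = α₂ × DIC = 0.0001838 × 2.88 = 0.000529 mmol/L = 0.529 μmol/L

[CO3²⁻] = 0.529 μmol/L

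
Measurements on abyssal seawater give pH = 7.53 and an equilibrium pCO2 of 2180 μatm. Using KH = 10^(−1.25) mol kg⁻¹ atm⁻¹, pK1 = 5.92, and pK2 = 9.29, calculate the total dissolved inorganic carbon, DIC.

DIC = 5.20 mmol/kg

[CO2*] = KH · pCO2 = 10^(−1.25) × 2180×10^-6 = 1.226×10^-4 mol/kg
α₀ = 1/(1 + K1/[H⁺] + K1K2/[H⁺]²) = 1/(1 + 10^+1.61 + 10^-0.15) = 0.02356
DIC = [CO2*]/α₀ = 1.226×10^-4 / 0.02356 = 5.20 mmol/kg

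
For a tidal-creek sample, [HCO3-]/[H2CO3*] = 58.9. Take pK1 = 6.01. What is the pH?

pH = 7.78

From K1 = [H⁺][HCO3-]/[H2CO3*]:  pH = pK1 + log₁₀([HCO3-]/[H2CO3*])
log₁₀(58.9) = +1.770
pH = 6.01 + (+1.770) = 7.78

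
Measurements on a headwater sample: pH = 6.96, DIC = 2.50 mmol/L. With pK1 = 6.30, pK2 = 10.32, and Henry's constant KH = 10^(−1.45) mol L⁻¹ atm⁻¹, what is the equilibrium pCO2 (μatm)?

α₀ = 1 / (1 + K1/[H⁺] + K1K2/[H⁺]²) = 1 / (1 + 10^+0.66 + 10^-2.70)
   = 1 / (1 + 4.5709 + 0.0019953) = 1/5.5729 = 0.1794
[CO2*] = α₀ × DIC = 0.1794 × 2.50 = 0.4486 mmol/L
pCO2 = [CO2*]/KH = 4.486×10^-4 / 3.548×10^-2 = 1.26×10^4 μatm

pCO2 = 1.26×10^4 μatm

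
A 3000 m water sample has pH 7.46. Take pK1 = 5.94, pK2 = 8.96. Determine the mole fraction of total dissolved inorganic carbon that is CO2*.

α₀ = 1 / (1 + K1/[H⁺] + K1K2/[H⁺]²) = 1 / (1 + 10^+1.52 + 10^+0.02)
   = 1 / (1 + 33.113 + 1.0471) = 1/35.160 = 0.02844

α₀ = 0.0284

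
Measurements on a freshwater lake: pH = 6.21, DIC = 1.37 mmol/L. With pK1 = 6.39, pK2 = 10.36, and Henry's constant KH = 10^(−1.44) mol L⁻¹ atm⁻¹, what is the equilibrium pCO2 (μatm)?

α₀ = 1 / (1 + K1/[H⁺] + K1K2/[H⁺]²) = 1 / (1 + 10^-0.18 + 10^-4.33)
   = 1 / (1 + 0.66069 + 4.6774×10^-5) = 1/1.6607 = 0.6021
[CO2*] = α₀ × DIC = 0.6021 × 1.37 = 0.8249 mmol/L
pCO2 = [CO2*]/KH = 8.249×10^-4 / 3.631×10^-2 = 2.27×10^4 μatm

pCO2 = 2.27×10^4 μatm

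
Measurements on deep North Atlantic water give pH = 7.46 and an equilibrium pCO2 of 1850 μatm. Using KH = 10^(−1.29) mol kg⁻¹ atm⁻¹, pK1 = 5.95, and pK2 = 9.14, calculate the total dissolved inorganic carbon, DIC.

[CO2*] = KH · pCO2 = 10^(−1.29) × 1850×10^-6 = 9.488×10^-5 mol/kg
α₀ = 1/(1 + K1/[H⁺] + K1K2/[H⁺]²) = 1/(1 + 10^+1.51 + 10^-0.17) = 0.02938
DIC = [CO2*]/α₀ = 9.488×10^-5 / 0.02938 = 3.23 mmol/kg

DIC = 3.23 mmol/kg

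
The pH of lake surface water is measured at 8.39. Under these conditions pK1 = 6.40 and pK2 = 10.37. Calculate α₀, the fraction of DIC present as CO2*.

α₀ = 1 / (1 + K1/[H⁺] + K1K2/[H⁺]²) = 1 / (1 + 10^+1.99 + 10^+0.01)
   = 1 / (1 + 97.724 + 1.0233) = 1/99.747 = 0.01003

α₀ = 0.0100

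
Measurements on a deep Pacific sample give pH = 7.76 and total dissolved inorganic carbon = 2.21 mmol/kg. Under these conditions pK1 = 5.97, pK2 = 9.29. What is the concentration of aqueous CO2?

α₀ = 1 / (1 + K1/[H⁺] + K1K2/[H⁺]²) = 1 / (1 + 10^+1.79 + 10^+0.26)
   = 1 / (1 + 61.660 + 1.8197) = 1/64.479 = 0.01551
[CO2*] = α₀ × DIC = 0.01551 × 2.21 = 0.0343 mmol/kg

[CO2*] = 0.0343 mmol/kg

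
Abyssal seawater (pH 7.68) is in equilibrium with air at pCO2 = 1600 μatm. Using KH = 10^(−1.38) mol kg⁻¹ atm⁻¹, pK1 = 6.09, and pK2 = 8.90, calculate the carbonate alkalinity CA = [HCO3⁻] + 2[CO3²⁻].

[CO2*] = KH · pCO2 = 10^(−1.38) × 1600×10^-6 = 6.670×10^-5 mol/kg
α₀ = 1/(1 + K1/[H⁺] + K1K2/[H⁺]²) = 1/(1 + 10^+1.59 + 10^+0.37) = 0.02367
DIC = [CO2*]/α₀ = 6.670×10^-5 / 0.02367 = 2.818 mmol/kg
CA = (α₁ + 2α₂)·DIC = (0.9208 + 2×0.05549) × 2.818 = 2.91 mmol/kg

CA = 2.91 mmol/kg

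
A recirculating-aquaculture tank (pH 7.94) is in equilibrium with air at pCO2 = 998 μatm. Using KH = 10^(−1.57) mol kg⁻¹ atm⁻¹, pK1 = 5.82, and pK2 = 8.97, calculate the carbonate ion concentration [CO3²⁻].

[CO3²⁻] = 0.330 mmol/kg

[CO2*] = KH · pCO2 = 10^(−1.57) × 998×10^-6 = 2.686×10^-5 mol/kg
α₀ = 1/(1 + K1/[H⁺] + K1K2/[H⁺]²) = 1/(1 + 10^+2.12 + 10^+1.09) = 0.006890
DIC = [CO2*]/α₀ = 2.686×10^-5 / 0.006890 = 3.898 mmol/kg
[CO3²⁻] = α₂·DIC; α₂ = 0.08477, so [CO3²⁻] = 0.08477 × 3.898 = 0.330 mmol/kg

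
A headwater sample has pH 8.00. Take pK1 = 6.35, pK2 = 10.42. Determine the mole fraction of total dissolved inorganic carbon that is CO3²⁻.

α₂ = 0.00370

α₂ = 1 / (1 + [H⁺]/K2 + [H⁺]²/(K1K2)) = 1 / (1 + 10^+2.42 + 10^+0.77)
   = 1 / (1 + 263.03 + 5.8884) = 1/269.92 = 0.003705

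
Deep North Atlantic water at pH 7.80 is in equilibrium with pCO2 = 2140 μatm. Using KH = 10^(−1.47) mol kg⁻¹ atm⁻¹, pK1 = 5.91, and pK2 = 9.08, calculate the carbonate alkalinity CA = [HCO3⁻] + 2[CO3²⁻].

CA = 6.22 mmol/kg

[CO2*] = KH · pCO2 = 10^(−1.47) × 2140×10^-6 = 7.251×10^-5 mol/kg
α₀ = 1/(1 + K1/[H⁺] + K1K2/[H⁺]²) = 1/(1 + 10^+1.89 + 10^+0.61) = 0.01209
DIC = [CO2*]/α₀ = 7.251×10^-5 / 0.01209 = 5.997 mmol/kg
CA = (α₁ + 2α₂)·DIC = (0.9386 + 2×0.04926) × 5.997 = 6.22 mmol/kg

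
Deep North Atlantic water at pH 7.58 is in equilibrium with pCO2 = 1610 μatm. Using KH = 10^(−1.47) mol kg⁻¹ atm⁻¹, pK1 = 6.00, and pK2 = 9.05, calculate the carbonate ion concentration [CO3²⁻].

[CO2*] = KH · pCO2 = 10^(−1.47) × 1610×10^-6 = 5.455×10^-5 mol/kg
α₀ = 1/(1 + K1/[H⁺] + K1K2/[H⁺]²) = 1/(1 + 10^+1.58 + 10^+0.11) = 0.02481
DIC = [CO2*]/α₀ = 5.455×10^-5 / 0.02481 = 2.199 mmol/kg
[CO3²⁻] = α₂·DIC; α₂ = 0.03196, so [CO3²⁻] = 0.03196 × 2.199 = 0.0703 mmol/kg

[CO3²⁻] = 0.0703 mmol/kg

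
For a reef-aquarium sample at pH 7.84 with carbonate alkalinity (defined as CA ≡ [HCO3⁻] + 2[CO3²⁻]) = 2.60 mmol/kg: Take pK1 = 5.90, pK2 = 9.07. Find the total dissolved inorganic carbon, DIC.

CA = [HCO3⁻] + 2[CO3²⁻] = (α₁ + 2α₂)·DIC
At pH 7.84: [H⁺]/K1 = 10^-1.94 = 0.011482, K2/[H⁺] = 10^-1.23 = 0.058884
α₁ = 1/(1 + 0.011482 + 0.058884) = 1/1.0704 = 0.9343; α₂ = α₁·K2/[H⁺] = 0.05501
α₁ + 2α₂ = 1.0443
DIC = CA / (α₁ + 2α₂) = 2.60 / 1.0443 = 2.49 mmol/kg

DIC = 2.49 mmol/kg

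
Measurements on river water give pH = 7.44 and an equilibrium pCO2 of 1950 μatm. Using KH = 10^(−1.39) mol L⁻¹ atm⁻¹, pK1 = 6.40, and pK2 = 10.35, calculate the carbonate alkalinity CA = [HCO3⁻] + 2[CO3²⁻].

[CO2*] = KH · pCO2 = 10^(−1.39) × 1950×10^-6 = 7.944×10^-5 mol/L
α₀ = 1/(1 + K1/[H⁺] + K1K2/[H⁺]²) = 1/(1 + 10^+1.04 + 10^-1.87) = 0.08348
DIC = [CO2*]/α₀ = 7.944×10^-5 / 0.08348 = 0.9515 mmol/L
CA = (α₁ + 2α₂)·DIC = (0.9154 + 2×0.001126) × 0.9515 = 0.873 mmol/L

CA = 0.873 mmol/L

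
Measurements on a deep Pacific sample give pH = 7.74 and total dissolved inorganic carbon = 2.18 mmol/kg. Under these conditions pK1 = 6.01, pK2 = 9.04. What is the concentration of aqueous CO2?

α₀ = 1 / (1 + K1/[H⁺] + K1K2/[H⁺]²) = 1 / (1 + 10^+1.73 + 10^+0.43)
   = 1 / (1 + 53.703 + 2.6915) = 1/57.395 = 0.01742
[CO2*] = α₀ × DIC = 0.01742 × 2.18 = 0.0380 mmol/kg

[CO2*] = 0.0380 mmol/kg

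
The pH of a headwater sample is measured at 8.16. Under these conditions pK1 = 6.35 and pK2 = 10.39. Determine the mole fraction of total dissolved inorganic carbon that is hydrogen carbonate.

α₁ = 0.979

α₁ = 1 / (1 + [H⁺]/K1 + K2/[H⁺]) = 1 / (1 + 10^-1.81 + 10^-2.23)
   = 1 / (1 + 0.015488 + 0.0058884) = 1/1.0214 = 0.9791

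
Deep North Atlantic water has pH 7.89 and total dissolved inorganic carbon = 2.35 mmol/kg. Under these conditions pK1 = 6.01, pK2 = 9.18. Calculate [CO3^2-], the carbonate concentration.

[CO3²⁻] = 0.113 mmol/kg

α₂ = 1 / (1 + [H⁺]/K2 + [H⁺]²/(K1K2)) = 1 / (1 + 10^+1.29 + 10^-0.59)
   = 1 / (1 + 19.498 + 0.25704) = 1/20.755 = 0.04818
[CO3²⁻] = α₂ × DIC = 0.04818 × 2.35 = 0.113 mmol/kg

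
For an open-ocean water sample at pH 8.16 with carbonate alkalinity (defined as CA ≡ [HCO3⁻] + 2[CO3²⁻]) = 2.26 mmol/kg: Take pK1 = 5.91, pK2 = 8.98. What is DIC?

CA = [HCO3⁻] + 2[CO3²⁻] = (α₁ + 2α₂)·DIC
At pH 8.16: [H⁺]/K1 = 10^-2.25 = 0.0056234, K2/[H⁺] = 10^-0.82 = 0.15136
α₁ = 1/(1 + 0.0056234 + 0.15136) = 1/1.1570 = 0.8643; α₂ = α₁·K2/[H⁺] = 0.1308
α₁ + 2α₂ = 1.1260
DIC = CA / (α₁ + 2α₂) = 2.26 / 1.1260 = 2.01 mmol/kg

DIC = 2.01 mmol/kg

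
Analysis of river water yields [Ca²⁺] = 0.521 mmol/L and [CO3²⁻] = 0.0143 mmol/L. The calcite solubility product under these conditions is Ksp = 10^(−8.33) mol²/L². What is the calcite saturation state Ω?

Ω = 1.59

Ksp = 10^(−8.33) = 4.677×10^-9
Ω = [Ca²⁺][CO3²⁻]/Ksp = (0.521×10^-3)(0.0143×10^-3) / 4.677×10^-9 = 1.59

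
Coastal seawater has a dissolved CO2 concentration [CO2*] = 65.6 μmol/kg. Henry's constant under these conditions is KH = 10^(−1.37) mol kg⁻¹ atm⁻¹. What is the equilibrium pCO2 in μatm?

pCO2 = 1540 μatm

KH = 10^(−1.37) = 4.266×10^-2 mol kg⁻¹ atm⁻¹
pCO2 = [CO2*]/KH = 65.6×10^-6 / 4.266×10^-2 = 1.54×10^-3 atm = 1540 μatm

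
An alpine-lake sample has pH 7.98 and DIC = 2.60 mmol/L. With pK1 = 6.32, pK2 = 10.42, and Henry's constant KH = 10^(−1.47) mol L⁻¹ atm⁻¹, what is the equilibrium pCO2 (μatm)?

pCO2 = 1640 μatm

α₀ = 1 / (1 + K1/[H⁺] + K1K2/[H⁺]²) = 1 / (1 + 10^+1.66 + 10^-0.78)
   = 1 / (1 + 45.709 + 0.16596) = 1/46.875 = 0.02133
[CO2*] = α₀ × DIC = 0.02133 × 2.60 = 0.05547 mmol/L
pCO2 = [CO2*]/KH = 5.547×10^-5 / 3.388×10^-2 = 1640 μatm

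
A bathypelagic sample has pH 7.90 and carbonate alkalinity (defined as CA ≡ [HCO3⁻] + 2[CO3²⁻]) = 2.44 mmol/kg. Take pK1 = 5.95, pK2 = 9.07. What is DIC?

DIC = 2.32 mmol/kg

CA = [HCO3⁻] + 2[CO3²⁻] = (α₁ + 2α₂)·DIC
At pH 7.90: [H⁺]/K1 = 10^-1.95 = 0.011220, K2/[H⁺] = 10^-1.17 = 0.067608
α₁ = 1/(1 + 0.011220 + 0.067608) = 1/1.0788 = 0.9269; α₂ = α₁·K2/[H⁺] = 0.06267
α₁ + 2α₂ = 1.0523
DIC = CA / (α₁ + 2α₂) = 2.44 / 1.0523 = 2.32 mmol/kg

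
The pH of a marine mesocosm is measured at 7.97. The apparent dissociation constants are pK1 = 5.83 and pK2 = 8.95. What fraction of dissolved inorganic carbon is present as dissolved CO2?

α₀ = 1 / (1 + K1/[H⁺] + K1K2/[H⁺]²) = 1 / (1 + 10^+2.14 + 10^+1.16)
   = 1 / (1 + 138.04 + 14.454) = 1/153.49 = 0.006515

α₀ = 0.00651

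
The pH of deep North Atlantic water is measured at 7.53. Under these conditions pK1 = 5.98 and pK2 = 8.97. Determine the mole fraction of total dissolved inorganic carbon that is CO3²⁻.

α₂ = 0.0341

α₂ = 1 / (1 + [H⁺]/K2 + [H⁺]²/(K1K2)) = 1 / (1 + 10^+1.44 + 10^-0.11)
   = 1 / (1 + 27.542 + 0.77625) = 1/29.319 = 0.03411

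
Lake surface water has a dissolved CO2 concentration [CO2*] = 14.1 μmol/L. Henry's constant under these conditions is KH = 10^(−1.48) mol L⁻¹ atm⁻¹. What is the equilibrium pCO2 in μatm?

pCO2 = 426 μatm

KH = 10^(−1.48) = 3.311×10^-2 mol L⁻¹ atm⁻¹
pCO2 = [CO2*]/KH = 14.1×10^-6 / 3.311×10^-2 = 4.26×10^-4 atm = 426 μatm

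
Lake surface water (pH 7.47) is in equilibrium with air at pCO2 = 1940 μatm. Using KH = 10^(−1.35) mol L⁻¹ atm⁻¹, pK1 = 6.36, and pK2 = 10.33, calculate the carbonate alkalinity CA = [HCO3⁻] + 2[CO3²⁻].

CA = 1.12 mmol/L

[CO2*] = KH · pCO2 = 10^(−1.35) × 1940×10^-6 = 8.666×10^-5 mol/L
α₀ = 1/(1 + K1/[H⁺] + K1K2/[H⁺]²) = 1/(1 + 10^+1.11 + 10^-1.75) = 0.07194
DIC = [CO2*]/α₀ = 8.666×10^-5 / 0.07194 = 1.205 mmol/L
CA = (α₁ + 2α₂)·DIC = (0.9268 + 2×0.001279) × 1.205 = 1.12 mmol/L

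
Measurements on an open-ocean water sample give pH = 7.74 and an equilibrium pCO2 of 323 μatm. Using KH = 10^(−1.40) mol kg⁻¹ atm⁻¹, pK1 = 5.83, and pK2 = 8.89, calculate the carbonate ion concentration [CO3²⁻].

[CO3²⁻] = 0.0740 mmol/kg

[CO2*] = KH · pCO2 = 10^(−1.40) × 323×10^-6 = 1.286×10^-5 mol/kg
α₀ = 1/(1 + K1/[H⁺] + K1K2/[H⁺]²) = 1/(1 + 10^+1.91 + 10^+0.76) = 0.01136
DIC = [CO2*]/α₀ = 1.286×10^-5 / 0.01136 = 1.132 mmol/kg
[CO3²⁻] = α₂·DIC; α₂ = 0.06536, so [CO3²⁻] = 0.06536 × 1.132 = 0.0740 mmol/kg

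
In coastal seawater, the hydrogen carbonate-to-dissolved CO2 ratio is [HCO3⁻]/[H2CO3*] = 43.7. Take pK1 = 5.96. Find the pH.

From K1 = [H⁺][HCO3⁻]/[H2CO3*]:  pH = pK1 + log₁₀([HCO3⁻]/[H2CO3*])
log₁₀(43.7) = +1.640
pH = 5.96 + (+1.640) = 7.60

pH = 7.60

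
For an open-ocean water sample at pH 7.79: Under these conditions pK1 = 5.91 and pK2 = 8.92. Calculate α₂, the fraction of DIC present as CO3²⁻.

α₂ = 0.0682

α₂ = 1 / (1 + [H⁺]/K2 + [H⁺]²/(K1K2)) = 1 / (1 + 10^+1.13 + 10^-0.75)
   = 1 / (1 + 13.490 + 0.17783) = 1/14.667 = 0.06818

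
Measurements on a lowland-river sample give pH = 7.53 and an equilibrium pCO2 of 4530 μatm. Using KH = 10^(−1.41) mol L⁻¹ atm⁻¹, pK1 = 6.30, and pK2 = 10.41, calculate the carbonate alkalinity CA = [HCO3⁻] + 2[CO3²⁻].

[CO2*] = KH · pCO2 = 10^(−1.41) × 4530×10^-6 = 1.762×10^-4 mol/L
α₀ = 1/(1 + K1/[H⁺] + K1K2/[H⁺]²) = 1/(1 + 10^+1.23 + 10^-1.65) = 0.05554
DIC = [CO2*]/α₀ = 1.762×10^-4 / 0.05554 = 3.173 mmol/L
CA = (α₁ + 2α₂)·DIC = (0.9432 + 2×0.001243) × 3.173 = 3.00 mmol/L

CA = 3.00 mmol/L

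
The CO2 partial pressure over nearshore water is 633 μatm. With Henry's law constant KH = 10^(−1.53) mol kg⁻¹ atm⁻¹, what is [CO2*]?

[CO2*] = 18.7 μmol/kg

KH = 10^(−1.53) = 2.951×10^-2 mol kg⁻¹ atm⁻¹
[CO2*] = KH · pCO2 = 2.951×10^-2 × 633×10^-6 atm = 1.87×10^-5 mol/kg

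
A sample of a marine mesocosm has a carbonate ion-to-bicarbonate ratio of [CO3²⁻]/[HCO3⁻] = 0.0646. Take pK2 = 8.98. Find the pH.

pH = 7.79

From K2 = [H⁺][CO3²⁻]/[HCO3⁻]:  pH = pK2 + log₁₀([CO3²⁻]/[HCO3⁻])
log₁₀(0.0646) = -1.190
pH = 8.98 + (-1.190) = 7.79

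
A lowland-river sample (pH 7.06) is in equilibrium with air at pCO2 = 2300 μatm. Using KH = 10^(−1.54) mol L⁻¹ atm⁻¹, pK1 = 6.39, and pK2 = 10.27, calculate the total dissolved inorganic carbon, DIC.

[CO2*] = KH · pCO2 = 10^(−1.54) × 2300×10^-6 = 6.633×10^-5 mol/L
α₀ = 1/(1 + K1/[H⁺] + K1K2/[H⁺]²) = 1/(1 + 10^+0.67 + 10^-2.54) = 0.1760
DIC = [CO2*]/α₀ = 6.633×10^-5 / 0.1760 = 0.377 mmol/L

DIC = 0.377 mmol/L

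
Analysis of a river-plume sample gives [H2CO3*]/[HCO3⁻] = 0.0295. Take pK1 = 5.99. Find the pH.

From K1 = [H⁺][HCO3⁻]/[H2CO3*]:  pH = pK1 − log₁₀([H2CO3*]/[HCO3⁻])
log₁₀(0.0295) = -1.530
pH = 5.99 − (-1.530) = 7.52

pH = 7.52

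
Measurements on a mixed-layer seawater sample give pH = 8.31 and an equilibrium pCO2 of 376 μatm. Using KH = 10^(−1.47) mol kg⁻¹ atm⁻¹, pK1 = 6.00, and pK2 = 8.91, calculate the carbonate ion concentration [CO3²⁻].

[CO2*] = KH · pCO2 = 10^(−1.47) × 376×10^-6 = 1.274×10^-5 mol/kg
α₀ = 1/(1 + K1/[H⁺] + K1K2/[H⁺]²) = 1/(1 + 10^+2.31 + 10^+1.71) = 0.003899
DIC = [CO2*]/α₀ = 1.274×10^-5 / 0.003899 = 3.267 mmol/kg
[CO3²⁻] = α₂·DIC; α₂ = 0.2000, so [CO3²⁻] = 0.2000 × 3.267 = 0.653 mmol/kg

[CO3²⁻] = 0.653 mmol/kg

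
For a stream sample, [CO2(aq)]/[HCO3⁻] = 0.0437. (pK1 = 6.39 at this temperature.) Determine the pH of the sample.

From K1 = [H⁺][HCO3⁻]/[CO2(aq)]:  pH = pK1 − log₁₀([CO2(aq)]/[HCO3⁻])
log₁₀(0.0437) = -1.360
pH = 6.39 − (-1.360) = 7.75

pH = 7.75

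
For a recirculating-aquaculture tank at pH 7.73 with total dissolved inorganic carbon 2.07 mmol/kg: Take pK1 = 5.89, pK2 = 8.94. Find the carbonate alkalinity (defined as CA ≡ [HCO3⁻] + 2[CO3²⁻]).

CA = [HCO3⁻] + 2[CO3²⁻] = (α₁ + 2α₂)·DIC
At pH 7.73: [H⁺]/K1 = 10^-1.84 = 0.014454, K2/[H⁺] = 10^-1.21 = 0.061660
α₁ = 1/(1 + 0.014454 + 0.061660) = 1/1.0761 = 0.9293; α₂ = α₁·K2/[H⁺] = 0.05730
α₁ + 2α₂ = 1.0439
CA = 1.0439 × 2.07 = 2.16 mmol/kg

CA = 2.16 mmol/kg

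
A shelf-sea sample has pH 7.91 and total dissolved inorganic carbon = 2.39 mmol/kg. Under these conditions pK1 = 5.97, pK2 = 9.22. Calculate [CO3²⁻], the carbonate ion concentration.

[CO3²⁻] = 0.110 mmol/kg

α₂ = 1 / (1 + [H⁺]/K2 + [H⁺]²/(K1K2)) = 1 / (1 + 10^+1.31 + 10^-0.63)
   = 1 / (1 + 20.417 + 0.23442) = 1/21.652 = 0.04619
[CO3²⁻] = α₂ × DIC = 0.04619 × 2.39 = 0.110 mmol/kg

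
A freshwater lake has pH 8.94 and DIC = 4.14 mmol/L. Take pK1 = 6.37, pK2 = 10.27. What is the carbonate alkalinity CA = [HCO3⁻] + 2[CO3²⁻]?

CA = [HCO3⁻] + 2[CO3²⁻] = (α₁ + 2α₂)·DIC
At pH 8.94: [H⁺]/K1 = 10^-2.57 = 0.0026915, K2/[H⁺] = 10^-1.33 = 0.046774
α₁ = 1/(1 + 0.0026915 + 0.046774) = 1/1.0495 = 0.9529; α₂ = α₁·K2/[H⁺] = 0.04457
α₁ + 2α₂ = 1.0420
CA = 1.0420 × 4.14 = 4.31 mmol/L

CA = 4.31 mmol/L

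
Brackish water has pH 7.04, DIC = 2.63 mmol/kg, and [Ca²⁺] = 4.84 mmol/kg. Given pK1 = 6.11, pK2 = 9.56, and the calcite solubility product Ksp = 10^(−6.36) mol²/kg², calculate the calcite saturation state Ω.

Ω = 0.0786

α₂ = 1 / (1 + [H⁺]/K2 + [H⁺]²/(K1K2)) = 1 / (1 + 10^+2.52 + 10^+1.59)
   = 1 / (1 + 331.13 + 38.905) = 1/371.04 = 0.002695
[CO3²⁻] = α₂ × DIC = 0.002695 × 2.63 = 0.007088 mmol/kg = 7.088 μmol/kg
Ksp = 10^(−6.36) = 4.365×10^-7
Ω = [Ca²⁺][CO3²⁻]/Ksp = (4.84×10^-3)(7.088×10^-6) / 4.365×10^-7 = 0.0786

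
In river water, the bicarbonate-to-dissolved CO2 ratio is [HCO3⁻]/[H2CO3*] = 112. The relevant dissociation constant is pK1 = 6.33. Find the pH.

pH = 8.38

From K1 = [H⁺][HCO3⁻]/[H2CO3*]:  pH = pK1 + log₁₀([HCO3⁻]/[H2CO3*])
log₁₀(112) = +2.049
pH = 6.33 + (+2.049) = 8.38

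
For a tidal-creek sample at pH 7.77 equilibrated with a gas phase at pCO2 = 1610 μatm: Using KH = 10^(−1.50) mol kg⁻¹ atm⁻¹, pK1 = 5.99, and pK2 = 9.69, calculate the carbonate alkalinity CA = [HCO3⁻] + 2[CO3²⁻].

[CO2*] = KH · pCO2 = 10^(−1.50) × 1610×10^-6 = 5.091×10^-5 mol/kg
α₀ = 1/(1 + K1/[H⁺] + K1K2/[H⁺]²) = 1/(1 + 10^+1.78 + 10^-0.14) = 0.01613
DIC = [CO2*]/α₀ = 5.091×10^-5 / 0.01613 = 3.156 mmol/kg
CA = (α₁ + 2α₂)·DIC = (0.9722 + 2×0.01169) × 3.156 = 3.14 mmol/kg

CA = 3.14 mmol/kg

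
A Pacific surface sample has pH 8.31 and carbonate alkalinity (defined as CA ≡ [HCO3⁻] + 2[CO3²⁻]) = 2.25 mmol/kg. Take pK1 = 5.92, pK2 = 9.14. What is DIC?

CA = [HCO3⁻] + 2[CO3²⁻] = (α₁ + 2α₂)·DIC
At pH 8.31: [H⁺]/K1 = 10^-2.39 = 0.0040738, K2/[H⁺] = 10^-0.83 = 0.14791
α₁ = 1/(1 + 0.0040738 + 0.14791) = 1/1.1520 = 0.8681; α₂ = α₁·K2/[H⁺] = 0.1284
α₁ + 2α₂ = 1.1249
DIC = CA / (α₁ + 2α₂) = 2.25 / 1.1249 = 2.00 mmol/kg

DIC = 2.00 mmol/kg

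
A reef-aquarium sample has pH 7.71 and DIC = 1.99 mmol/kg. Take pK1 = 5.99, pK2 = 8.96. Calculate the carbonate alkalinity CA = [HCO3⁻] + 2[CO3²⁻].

CA = 2.06 mmol/kg

CA = [HCO3⁻] + 2[CO3²⁻] = (α₁ + 2α₂)·DIC
At pH 7.71: [H⁺]/K1 = 10^-1.72 = 0.019055, K2/[H⁺] = 10^-1.25 = 0.056234
α₁ = 1/(1 + 0.019055 + 0.056234) = 1/1.0753 = 0.9300; α₂ = α₁·K2/[H⁺] = 0.05230
α₁ + 2α₂ = 1.0346
CA = 1.0346 × 1.99 = 2.06 mmol/kg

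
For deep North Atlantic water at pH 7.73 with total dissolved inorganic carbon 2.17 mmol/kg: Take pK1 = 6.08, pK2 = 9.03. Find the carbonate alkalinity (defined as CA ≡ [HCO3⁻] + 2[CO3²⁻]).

CA = 2.23 mmol/kg

CA = [HCO3⁻] + 2[CO3²⁻] = (α₁ + 2α₂)·DIC
At pH 7.73: [H⁺]/K1 = 10^-1.65 = 0.022387, K2/[H⁺] = 10^-1.30 = 0.050119
α₁ = 1/(1 + 0.022387 + 0.050119) = 1/1.0725 = 0.9324; α₂ = α₁·K2/[H⁺] = 0.04673
α₁ + 2α₂ = 1.0259
CA = 1.0259 × 2.17 = 2.23 mmol/kg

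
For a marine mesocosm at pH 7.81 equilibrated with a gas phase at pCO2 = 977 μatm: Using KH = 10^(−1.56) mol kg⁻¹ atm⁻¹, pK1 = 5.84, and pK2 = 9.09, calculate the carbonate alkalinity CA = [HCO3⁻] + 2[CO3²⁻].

CA = 2.77 mmol/kg

[CO2*] = KH · pCO2 = 10^(−1.56) × 977×10^-6 = 2.691×10^-5 mol/kg
α₀ = 1/(1 + K1/[H⁺] + K1K2/[H⁺]²) = 1/(1 + 10^+1.97 + 10^+0.69) = 0.01008
DIC = [CO2*]/α₀ = 2.691×10^-5 / 0.01008 = 2.670 mmol/kg
CA = (α₁ + 2α₂)·DIC = (0.9406 + 2×0.04936) × 2.670 = 2.77 mmol/kg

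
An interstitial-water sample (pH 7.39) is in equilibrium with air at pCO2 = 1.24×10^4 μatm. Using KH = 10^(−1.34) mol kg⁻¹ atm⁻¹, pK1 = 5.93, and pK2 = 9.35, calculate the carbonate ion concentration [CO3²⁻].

[CO2*] = KH · pCO2 = 10^(−1.34) × 1.24×10^4×10^-6 = 5.668×10^-4 mol/kg
α₀ = 1/(1 + K1/[H⁺] + K1K2/[H⁺]²) = 1/(1 + 10^+1.46 + 10^-0.50) = 0.03316
DIC = [CO2*]/α₀ = 5.668×10^-4 / 0.03316 = 17.09 mmol/kg
[CO3²⁻] = α₂·DIC; α₂ = 0.01049, so [CO3²⁻] = 0.01049 × 17.09 = 0.179 mmol/kg

[CO3²⁻] = 0.179 mmol/kg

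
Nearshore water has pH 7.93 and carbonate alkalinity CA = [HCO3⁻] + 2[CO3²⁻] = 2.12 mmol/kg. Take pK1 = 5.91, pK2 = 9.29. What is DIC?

CA = [HCO3⁻] + 2[CO3²⁻] = (α₁ + 2α₂)·DIC
At pH 7.93: [H⁺]/K1 = 10^-2.02 = 0.0095499, K2/[H⁺] = 10^-1.36 = 0.043652
α₁ = 1/(1 + 0.0095499 + 0.043652) = 1/1.0532 = 0.9495; α₂ = α₁·K2/[H⁺] = 0.04145
α₁ + 2α₂ = 1.0324
DIC = CA / (α₁ + 2α₂) = 2.12 / 1.0324 = 2.05 mmol/kg

DIC = 2.05 mmol/kg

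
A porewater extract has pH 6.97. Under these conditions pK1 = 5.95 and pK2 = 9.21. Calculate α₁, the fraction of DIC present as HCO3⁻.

α₁ = 0.908

α₁ = 1 / (1 + [H⁺]/K1 + K2/[H⁺]) = 1 / (1 + 10^-1.02 + 10^-2.24)
   = 1 / (1 + 0.095499 + 0.0057544) = 1/1.1013 = 0.9081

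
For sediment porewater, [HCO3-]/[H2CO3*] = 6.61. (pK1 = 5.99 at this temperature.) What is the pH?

From K1 = [H⁺][HCO3-]/[H2CO3*]:  pH = pK1 + log₁₀([HCO3-]/[H2CO3*])
log₁₀(6.61) = +0.820
pH = 5.99 + (+0.820) = 6.81

pH = 6.81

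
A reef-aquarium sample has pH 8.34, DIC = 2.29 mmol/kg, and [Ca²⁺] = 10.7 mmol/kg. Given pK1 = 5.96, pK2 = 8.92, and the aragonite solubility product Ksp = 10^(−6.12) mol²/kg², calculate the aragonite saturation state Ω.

α₂ = 1 / (1 + [H⁺]/K2 + [H⁺]²/(K1K2)) = 1 / (1 + 10^+0.58 + 10^-1.80)
   = 1 / (1 + 3.8019 + 0.015849) = 1/4.8177 = 0.2076
[CO3²⁻] = α₂ × DIC = 0.2076 × 2.29 = 0.4753 mmol/kg
Ksp = 10^(−6.12) = 7.586×10^-7
Ω = [Ca²⁺][CO3²⁻]/Ksp = (10.7×10^-3)(4.753×10^-4) / 7.586×10^-7 = 6.70

Ω = 6.70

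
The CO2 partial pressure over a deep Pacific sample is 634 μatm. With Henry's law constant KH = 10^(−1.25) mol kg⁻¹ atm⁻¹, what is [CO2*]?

[CO2*] = 35.7 μmol/kg

KH = 10^(−1.25) = 5.623×10^-2 mol kg⁻¹ atm⁻¹
[CO2*] = KH · pCO2 = 5.623×10^-2 × 634×10^-6 atm = 3.57×10^-5 mol/kg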